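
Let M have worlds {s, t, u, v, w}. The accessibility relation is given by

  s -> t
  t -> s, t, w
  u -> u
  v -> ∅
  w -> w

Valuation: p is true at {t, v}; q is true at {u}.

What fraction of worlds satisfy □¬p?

s: successors {t}; ¬p there: t:F. ✗
t: successors {s, t, w}; ¬p there: s:T, t:F, w:T. ✗
u: successors {u}; ¬p there: u:T. ✓
v: no successors, so □¬p holds vacuously. ✓
w: successors {w}; ¬p there: w:T. ✓
That's 3 of 5 worlds, so 3/5.

3/5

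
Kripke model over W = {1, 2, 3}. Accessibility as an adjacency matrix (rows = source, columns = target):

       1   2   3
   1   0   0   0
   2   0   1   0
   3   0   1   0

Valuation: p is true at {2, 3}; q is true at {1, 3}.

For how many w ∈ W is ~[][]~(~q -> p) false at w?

1

1: [][]~(~q -> p) is T. ✗
2: [][]~(~q -> p) is F. ✓
3: [][]~(~q -> p) is F. ✓
Satisfying worlds: {2, 3}.
So ~[][]~(~q -> p) fails at the other 1 world.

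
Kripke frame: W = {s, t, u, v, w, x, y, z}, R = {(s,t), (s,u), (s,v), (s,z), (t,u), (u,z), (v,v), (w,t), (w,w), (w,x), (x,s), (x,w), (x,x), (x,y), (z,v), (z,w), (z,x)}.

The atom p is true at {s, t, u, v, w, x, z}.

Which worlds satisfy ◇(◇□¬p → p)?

s: successors {t, u, v, z}; ◇□¬p → p there: t:T, u:T, v:T, z:T. ✓
t: successors {u}; ◇□¬p → p there: u:T. ✓
u: successors {z}; ◇□¬p → p there: z:T. ✓
v: successors {v}; ◇□¬p → p there: v:T. ✓
w: successors {t, w, x}; ◇□¬p → p there: t:T, w:T, x:T. ✓
x: successors {s, w, x, y}; ◇□¬p → p there: s:T, w:T, x:T, y:T. ✓
y: no successors, so ◇(◇□¬p → p) fails. ✗
z: successors {v, w, x}; ◇□¬p → p there: v:T, w:T, x:T. ✓

{s, t, u, v, w, x, z}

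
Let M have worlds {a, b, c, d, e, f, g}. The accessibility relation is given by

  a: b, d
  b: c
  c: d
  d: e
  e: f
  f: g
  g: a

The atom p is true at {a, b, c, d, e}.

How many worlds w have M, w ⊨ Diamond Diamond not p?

a: successors {b, d}; Diamond not p there: b:F, d:F. ✗
b: successors {c}; Diamond not p there: c:F. ✗
c: successors {d}; Diamond not p there: d:F. ✗
d: successors {e}; Diamond not p there: e:T. ✓
e: successors {f}; Diamond not p there: f:T. ✓
f: successors {g}; Diamond not p there: g:F. ✗
g: successors {a}; Diamond not p there: a:F. ✗
Satisfying worlds: {d, e}.

2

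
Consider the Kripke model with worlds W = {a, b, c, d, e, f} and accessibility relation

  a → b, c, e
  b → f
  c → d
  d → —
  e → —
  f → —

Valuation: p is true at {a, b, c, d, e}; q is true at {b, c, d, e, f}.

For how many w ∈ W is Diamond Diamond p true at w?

a: successors {b, c, e}; Diamond p there: b:F, c:T, e:F. ✓
b: successors {f}; Diamond p there: f:F. ✗
c: successors {d}; Diamond p there: d:F. ✗
d: no successors, so Diamond Diamond p fails. ✗
e: no successors, so Diamond Diamond p fails. ✗
f: no successors, so Diamond Diamond p fails. ✗
Satisfying worlds: {a}.

1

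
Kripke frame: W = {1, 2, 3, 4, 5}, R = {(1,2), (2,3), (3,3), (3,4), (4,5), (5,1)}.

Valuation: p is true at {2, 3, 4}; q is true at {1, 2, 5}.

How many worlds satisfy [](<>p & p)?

2

1: successors {2}; <>p & p there: 2:T. ✓
2: successors {3}; <>p & p there: 3:T. ✓
3: successors {3, 4}; <>p & p there: 3:T, 4:F. ✗
4: successors {5}; <>p & p there: 5:F. ✗
5: successors {1}; <>p & p there: 1:F. ✗
Satisfying worlds: {1, 2}.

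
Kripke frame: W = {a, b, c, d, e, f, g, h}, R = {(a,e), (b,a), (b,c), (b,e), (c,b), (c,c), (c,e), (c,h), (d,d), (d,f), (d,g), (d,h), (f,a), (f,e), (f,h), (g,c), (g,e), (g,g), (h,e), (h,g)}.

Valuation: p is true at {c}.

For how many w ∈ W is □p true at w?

a: successors {e}; p there: e:F. ✗
b: successors {a, c, e}; p there: a:F, c:T, e:F. ✗
c: successors {b, c, e, h}; p there: b:F, c:T, e:F, h:F. ✗
d: successors {d, f, g, h}; p there: d:F, f:F, g:F, h:F. ✗
e: no successors, so □p holds vacuously. ✓
f: successors {a, e, h}; p there: a:F, e:F, h:F. ✗
g: successors {c, e, g}; p there: c:T, e:F, g:F. ✗
h: successors {e, g}; p there: e:F, g:F. ✗
Satisfying worlds: {e}.

1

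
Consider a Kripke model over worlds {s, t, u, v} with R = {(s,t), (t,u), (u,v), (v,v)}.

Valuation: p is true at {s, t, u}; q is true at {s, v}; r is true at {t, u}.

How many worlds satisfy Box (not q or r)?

s: successors {t}; not q or r there: t:T. ✓
t: successors {u}; not q or r there: u:T. ✓
u: successors {v}; not q or r there: v:F. ✗
v: successors {v}; not q or r there: v:F. ✗
Satisfying worlds: {s, t}.

2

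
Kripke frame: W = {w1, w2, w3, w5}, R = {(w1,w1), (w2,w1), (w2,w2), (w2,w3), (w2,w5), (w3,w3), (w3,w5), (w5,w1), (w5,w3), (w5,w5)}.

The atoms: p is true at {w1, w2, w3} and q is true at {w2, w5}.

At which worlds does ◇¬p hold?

w1: successors {w1}; ¬p there: w1:F. ✗
w2: successors {w1, w2, w3, w5}; ¬p there: w1:F, w2:F, w3:F, w5:T. ✓
w3: successors {w3, w5}; ¬p there: w3:F, w5:T. ✓
w5: successors {w1, w3, w5}; ¬p there: w1:F, w3:F, w5:T. ✓

{w2, w3, w5}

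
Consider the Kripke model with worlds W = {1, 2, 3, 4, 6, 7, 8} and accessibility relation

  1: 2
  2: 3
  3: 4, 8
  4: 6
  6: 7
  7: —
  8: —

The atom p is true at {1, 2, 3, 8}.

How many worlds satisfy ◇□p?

1: successors {2}; □p there: 2:T. ✓
2: successors {3}; □p there: 3:F. ✗
3: successors {4, 8}; □p there: 4:F, 8:T. ✓
4: successors {6}; □p there: 6:F. ✗
6: successors {7}; □p there: 7:T. ✓
7: no successors, so ◇□p fails. ✗
8: no successors, so ◇□p fails. ✗
Satisfying worlds: {1, 3, 6}.

3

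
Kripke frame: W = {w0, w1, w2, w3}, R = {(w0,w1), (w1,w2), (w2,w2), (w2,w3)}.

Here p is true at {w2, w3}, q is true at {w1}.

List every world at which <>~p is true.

w0: successors {w1}; ~p there: w1:T. ✓
w1: successors {w2}; ~p there: w2:F. ✗
w2: successors {w2, w3}; ~p there: w2:F, w3:F. ✗
w3: no successors, so <>~p fails. ✗

{w0}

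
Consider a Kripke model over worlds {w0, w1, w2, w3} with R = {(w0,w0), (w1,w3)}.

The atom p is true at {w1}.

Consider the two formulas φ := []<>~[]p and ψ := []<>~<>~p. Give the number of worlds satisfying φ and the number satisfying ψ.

3 and 2

For []<>~[]p:
w0: successors {w0}; <>~[]p there: w0:T. ✓
w1: successors {w3}; <>~[]p there: w3:F. ✗
w2: no successors, so []<>~[]p holds vacuously. ✓
w3: no successors, so []<>~[]p holds vacuously. ✓
— 3 worlds.
For []<>~<>~p:
w0: successors {w0}; <>~<>~p there: w0:F. ✗
w1: successors {w3}; <>~<>~p there: w3:F. ✗
w2: no successors, so []<>~<>~p holds vacuously. ✓
w3: no successors, so []<>~<>~p holds vacuously. ✓
— 2 worlds.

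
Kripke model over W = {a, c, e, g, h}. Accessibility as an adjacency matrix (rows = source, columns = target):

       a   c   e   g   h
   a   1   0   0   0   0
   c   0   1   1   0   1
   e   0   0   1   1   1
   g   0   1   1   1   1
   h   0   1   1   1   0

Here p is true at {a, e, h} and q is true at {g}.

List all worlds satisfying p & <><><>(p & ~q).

{a, e, h}

a: p is T, <><><>(p & ~q) is T. ✓
c: p is F, <><><>(p & ~q) is T. ✗
e: p is T, <><><>(p & ~q) is T. ✓
g: p is F, <><><>(p & ~q) is T. ✗
h: p is T, <><><>(p & ~q) is T. ✓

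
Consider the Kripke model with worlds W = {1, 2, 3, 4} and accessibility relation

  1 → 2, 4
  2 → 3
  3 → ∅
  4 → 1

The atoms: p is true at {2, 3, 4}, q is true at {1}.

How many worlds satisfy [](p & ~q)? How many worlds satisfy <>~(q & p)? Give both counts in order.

3 and 3

For [](p & ~q):
1: successors {2, 4}; p & ~q there: 2:T, 4:T. ✓
2: successors {3}; p & ~q there: 3:T. ✓
3: no successors, so [](p & ~q) holds vacuously. ✓
4: successors {1}; p & ~q there: 1:F. ✗
— 3 worlds.
For <>~(q & p):
1: successors {2, 4}; ~(q & p) there: 2:T, 4:T. ✓
2: successors {3}; ~(q & p) there: 3:T. ✓
3: no successors, so <>~(q & p) fails. ✗
4: successors {1}; ~(q & p) there: 1:T. ✓
— 3 worlds.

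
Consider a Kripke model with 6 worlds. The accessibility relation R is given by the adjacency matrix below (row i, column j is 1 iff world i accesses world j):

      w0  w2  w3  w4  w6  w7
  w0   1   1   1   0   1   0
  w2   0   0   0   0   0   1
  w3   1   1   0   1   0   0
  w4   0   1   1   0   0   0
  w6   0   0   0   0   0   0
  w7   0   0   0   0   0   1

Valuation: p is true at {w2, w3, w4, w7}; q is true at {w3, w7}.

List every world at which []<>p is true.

w0: successors {w0, w2, w3, w6}; <>p there: w0:T, w2:T, w3:T, w6:F. ✗
w2: successors {w7}; <>p there: w7:T. ✓
w3: successors {w0, w2, w4}; <>p there: w0:T, w2:T, w4:T. ✓
w4: successors {w2, w3}; <>p there: w2:T, w3:T. ✓
w6: no successors, so []<>p holds vacuously. ✓
w7: successors {w7}; <>p there: w7:T. ✓

{w2, w3, w4, w6, w7}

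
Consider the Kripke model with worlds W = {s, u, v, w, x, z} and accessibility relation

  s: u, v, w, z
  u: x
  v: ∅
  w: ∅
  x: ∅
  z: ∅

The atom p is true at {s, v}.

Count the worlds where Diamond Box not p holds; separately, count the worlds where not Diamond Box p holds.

For Diamond Box not p:
s: successors {u, v, w, z}; Box not p there: u:T, v:T, w:T, z:T. ✓
u: successors {x}; Box not p there: x:T. ✓
v: no successors, so Diamond Box not p fails. ✗
w: no successors, so Diamond Box not p fails. ✗
x: no successors, so Diamond Box not p fails. ✗
z: no successors, so Diamond Box not p fails. ✗
— 2 worlds.
For not Diamond Box p:
s: Diamond Box p is T. ✗
u: Diamond Box p is T. ✗
v: Diamond Box p is F. ✓
w: Diamond Box p is F. ✓
x: Diamond Box p is F. ✓
z: Diamond Box p is F. ✓
— 4 worlds.

2 and 4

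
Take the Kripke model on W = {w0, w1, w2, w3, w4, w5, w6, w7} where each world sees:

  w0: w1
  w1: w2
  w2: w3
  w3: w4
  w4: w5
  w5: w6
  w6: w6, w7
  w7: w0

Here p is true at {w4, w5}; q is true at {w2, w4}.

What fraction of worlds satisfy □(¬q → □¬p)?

7/8

w0: successors {w1}; ¬q → □¬p there: w1:T. ✓
w1: successors {w2}; ¬q → □¬p there: w2:T. ✓
w2: successors {w3}; ¬q → □¬p there: w3:F. ✗
w3: successors {w4}; ¬q → □¬p there: w4:T. ✓
w4: successors {w5}; ¬q → □¬p there: w5:T. ✓
w5: successors {w6}; ¬q → □¬p there: w6:T. ✓
w6: successors {w6, w7}; ¬q → □¬p there: w6:T, w7:T. ✓
w7: successors {w0}; ¬q → □¬p there: w0:T. ✓
That's 7 of 8 worlds, so 7/8.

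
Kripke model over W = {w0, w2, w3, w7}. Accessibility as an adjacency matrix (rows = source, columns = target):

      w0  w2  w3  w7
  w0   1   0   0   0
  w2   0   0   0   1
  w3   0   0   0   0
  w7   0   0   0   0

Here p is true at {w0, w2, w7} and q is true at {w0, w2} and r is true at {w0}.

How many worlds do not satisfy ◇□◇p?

2

w0: successors {w0}; □◇p there: w0:T. ✓
w2: successors {w7}; □◇p there: w7:T. ✓
w3: no successors, so ◇□◇p fails. ✗
w7: no successors, so ◇□◇p fails. ✗
Satisfying worlds: {w0, w2}.
So ◇□◇p fails at the other 2 worlds.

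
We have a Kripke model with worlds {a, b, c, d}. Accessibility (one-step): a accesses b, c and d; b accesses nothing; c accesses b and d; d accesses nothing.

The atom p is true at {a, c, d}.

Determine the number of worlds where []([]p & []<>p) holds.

a: successors {b, c, d}; []p & []<>p there: b:T, c:F, d:T. ✗
b: no successors, so []([]p & []<>p) holds vacuously. ✓
c: successors {b, d}; []p & []<>p there: b:T, d:T. ✓
d: no successors, so []([]p & []<>p) holds vacuously. ✓
Satisfying worlds: {b, c, d}.

3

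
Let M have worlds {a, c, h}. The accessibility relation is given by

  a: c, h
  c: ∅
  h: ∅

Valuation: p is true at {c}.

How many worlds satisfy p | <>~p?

a: p is F, <>~p is T. ✓
c: p is T, <>~p is F. ✓
h: p is F, <>~p is F. ✗
Satisfying worlds: {a, c}.

2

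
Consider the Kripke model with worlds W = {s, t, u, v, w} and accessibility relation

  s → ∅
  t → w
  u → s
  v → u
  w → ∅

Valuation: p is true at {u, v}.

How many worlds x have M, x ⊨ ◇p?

s: no successors, so ◇p fails. ✗
t: successors {w}; p there: w:F. ✗
u: successors {s}; p there: s:F. ✗
v: successors {u}; p there: u:T. ✓
w: no successors, so ◇p fails. ✗
Satisfying worlds: {v}.

1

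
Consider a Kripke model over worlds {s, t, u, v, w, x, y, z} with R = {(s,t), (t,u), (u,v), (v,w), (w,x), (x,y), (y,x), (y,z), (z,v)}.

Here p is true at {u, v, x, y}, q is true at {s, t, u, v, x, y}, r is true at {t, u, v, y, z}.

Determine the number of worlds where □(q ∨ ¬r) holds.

7

s: successors {t}; q ∨ ¬r there: t:T. ✓
t: successors {u}; q ∨ ¬r there: u:T. ✓
u: successors {v}; q ∨ ¬r there: v:T. ✓
v: successors {w}; q ∨ ¬r there: w:T. ✓
w: successors {x}; q ∨ ¬r there: x:T. ✓
x: successors {y}; q ∨ ¬r there: y:T. ✓
y: successors {x, z}; q ∨ ¬r there: x:T, z:F. ✗
z: successors {v}; q ∨ ¬r there: v:T. ✓
Satisfying worlds: {s, t, u, v, w, x, z}.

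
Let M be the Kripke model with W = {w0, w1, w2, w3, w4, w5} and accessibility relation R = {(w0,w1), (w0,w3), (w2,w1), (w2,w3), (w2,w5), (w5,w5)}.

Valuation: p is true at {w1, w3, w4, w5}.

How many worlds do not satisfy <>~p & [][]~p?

6

w0: <>~p is F, [][]~p is T. ✗
w1: <>~p is F, [][]~p is T. ✗
w2: <>~p is F, [][]~p is F. ✗
w3: <>~p is F, [][]~p is T. ✗
w4: <>~p is F, [][]~p is T. ✗
w5: <>~p is F, [][]~p is F. ✗
Satisfying worlds: ∅.
So <>~p & [][]~p fails at the other 6 worlds.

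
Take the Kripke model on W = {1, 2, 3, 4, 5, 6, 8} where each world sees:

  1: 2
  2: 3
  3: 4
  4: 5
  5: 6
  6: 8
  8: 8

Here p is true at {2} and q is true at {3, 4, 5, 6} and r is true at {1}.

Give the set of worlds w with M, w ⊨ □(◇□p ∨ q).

{2, 3, 4, 5}

1: successors {2}; ◇□p ∨ q there: 2:F. ✗
2: successors {3}; ◇□p ∨ q there: 3:T. ✓
3: successors {4}; ◇□p ∨ q there: 4:T. ✓
4: successors {5}; ◇□p ∨ q there: 5:T. ✓
5: successors {6}; ◇□p ∨ q there: 6:T. ✓
6: successors {8}; ◇□p ∨ q there: 8:F. ✗
8: successors {8}; ◇□p ∨ q there: 8:F. ✗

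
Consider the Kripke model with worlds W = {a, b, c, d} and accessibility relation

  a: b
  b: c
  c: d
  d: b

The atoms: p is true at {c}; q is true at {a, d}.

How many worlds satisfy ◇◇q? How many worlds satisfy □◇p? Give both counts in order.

For ◇◇q:
a: successors {b}; ◇q there: b:F. ✗
b: successors {c}; ◇q there: c:T. ✓
c: successors {d}; ◇q there: d:F. ✗
d: successors {b}; ◇q there: b:F. ✗
— 1 world.
For □◇p:
a: successors {b}; ◇p there: b:T. ✓
b: successors {c}; ◇p there: c:F. ✗
c: successors {d}; ◇p there: d:F. ✗
d: successors {b}; ◇p there: b:T. ✓
— 2 worlds.

1 and 2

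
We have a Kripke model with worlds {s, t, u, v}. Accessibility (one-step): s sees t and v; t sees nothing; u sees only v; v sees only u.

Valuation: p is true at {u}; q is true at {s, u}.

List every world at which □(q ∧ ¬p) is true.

{t}

s: successors {t, v}; q ∧ ¬p there: t:F, v:F. ✗
t: no successors, so □(q ∧ ¬p) holds vacuously. ✓
u: successors {v}; q ∧ ¬p there: v:F. ✗
v: successors {u}; q ∧ ¬p there: u:F. ✗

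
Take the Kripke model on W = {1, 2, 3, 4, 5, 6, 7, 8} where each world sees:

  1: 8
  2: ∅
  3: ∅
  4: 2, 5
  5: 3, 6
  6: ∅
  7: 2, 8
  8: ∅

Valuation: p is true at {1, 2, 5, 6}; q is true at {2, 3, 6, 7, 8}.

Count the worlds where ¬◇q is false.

4

1: ◇q is T. ✗
2: ◇q is F. ✓
3: ◇q is F. ✓
4: ◇q is T. ✗
5: ◇q is T. ✗
6: ◇q is F. ✓
7: ◇q is T. ✗
8: ◇q is F. ✓
Satisfying worlds: {2, 3, 6, 8}.
So ¬◇q fails at the other 4 worlds.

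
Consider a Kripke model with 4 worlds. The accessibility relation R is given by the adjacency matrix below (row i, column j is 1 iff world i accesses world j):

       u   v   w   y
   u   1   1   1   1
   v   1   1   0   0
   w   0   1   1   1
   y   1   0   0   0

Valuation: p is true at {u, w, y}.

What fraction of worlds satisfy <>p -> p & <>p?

3/4

u: <>p is T, p & <>p is T. ✓
v: <>p is T, p & <>p is F. ✗
w: <>p is T, p & <>p is T. ✓
y: <>p is T, p & <>p is T. ✓
That's 3 of 4 worlds, so 3/4.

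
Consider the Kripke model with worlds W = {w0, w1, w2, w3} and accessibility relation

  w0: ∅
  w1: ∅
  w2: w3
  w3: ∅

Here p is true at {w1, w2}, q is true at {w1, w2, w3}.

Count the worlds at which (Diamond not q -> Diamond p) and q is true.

w0: Diamond not q -> Diamond p is T, q is F. ✗
w1: Diamond not q -> Diamond p is T, q is T. ✓
w2: Diamond not q -> Diamond p is T, q is T. ✓
w3: Diamond not q -> Diamond p is T, q is T. ✓
Satisfying worlds: {w1, w2, w3}.

3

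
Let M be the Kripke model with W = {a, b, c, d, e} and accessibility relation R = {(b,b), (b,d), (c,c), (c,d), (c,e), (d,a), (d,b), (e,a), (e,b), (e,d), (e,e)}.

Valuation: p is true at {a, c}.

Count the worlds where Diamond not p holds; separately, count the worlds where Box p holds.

For Diamond not p:
a: no successors, so Diamond not p fails. ✗
b: successors {b, d}; not p there: b:T, d:T. ✓
c: successors {c, d, e}; not p there: c:F, d:T, e:T. ✓
d: successors {a, b}; not p there: a:F, b:T. ✓
e: successors {a, b, d, e}; not p there: a:F, b:T, d:T, e:T. ✓
— 4 worlds.
For Box p:
a: no successors, so Box p holds vacuously. ✓
b: successors {b, d}; p there: b:F, d:F. ✗
c: successors {c, d, e}; p there: c:T, d:F, e:F. ✗
d: successors {a, b}; p there: a:T, b:F. ✗
e: successors {a, b, d, e}; p there: a:T, b:F, d:F, e:F. ✗
— 1 world.

4 and 1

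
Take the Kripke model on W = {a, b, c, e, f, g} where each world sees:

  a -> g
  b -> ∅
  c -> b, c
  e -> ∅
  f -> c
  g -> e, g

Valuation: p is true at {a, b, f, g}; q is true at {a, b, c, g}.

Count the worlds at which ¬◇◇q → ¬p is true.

5

a: ¬◇◇q is F, ¬p is F. ✓
b: ¬◇◇q is T, ¬p is F. ✗
c: ¬◇◇q is F, ¬p is T. ✓
e: ¬◇◇q is T, ¬p is T. ✓
f: ¬◇◇q is F, ¬p is F. ✓
g: ¬◇◇q is F, ¬p is F. ✓
Satisfying worlds: {a, c, e, f, g}.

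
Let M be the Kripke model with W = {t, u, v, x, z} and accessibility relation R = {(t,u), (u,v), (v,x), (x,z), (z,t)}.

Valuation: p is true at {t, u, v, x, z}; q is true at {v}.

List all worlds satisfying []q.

{u}

t: successors {u}; q there: u:F. ✗
u: successors {v}; q there: v:T. ✓
v: successors {x}; q there: x:F. ✗
x: successors {z}; q there: z:F. ✗
z: successors {t}; q there: t:F. ✗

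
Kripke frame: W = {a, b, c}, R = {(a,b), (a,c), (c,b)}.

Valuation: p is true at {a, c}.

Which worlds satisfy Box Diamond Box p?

a: successors {b, c}; Diamond Box p there: b:F, c:T. ✗
b: no successors, so Box Diamond Box p holds vacuously. ✓
c: successors {b}; Diamond Box p there: b:F. ✗

{b}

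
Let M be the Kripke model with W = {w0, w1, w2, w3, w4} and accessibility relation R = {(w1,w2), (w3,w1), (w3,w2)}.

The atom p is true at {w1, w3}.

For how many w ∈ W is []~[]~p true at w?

3

w0: no successors, so []~[]~p holds vacuously. ✓
w1: successors {w2}; ~[]~p there: w2:F. ✗
w2: no successors, so []~[]~p holds vacuously. ✓
w3: successors {w1, w2}; ~[]~p there: w1:F, w2:F. ✗
w4: no successors, so []~[]~p holds vacuously. ✓
Satisfying worlds: {w0, w2, w4}.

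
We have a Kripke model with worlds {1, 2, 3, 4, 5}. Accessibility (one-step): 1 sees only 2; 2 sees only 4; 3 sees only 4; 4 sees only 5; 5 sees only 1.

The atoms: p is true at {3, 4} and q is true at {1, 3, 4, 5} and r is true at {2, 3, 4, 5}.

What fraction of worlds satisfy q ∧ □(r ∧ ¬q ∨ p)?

2/5

1: q is T, □(r ∧ ¬q ∨ p) is T. ✓
2: q is F, □(r ∧ ¬q ∨ p) is T. ✗
3: q is T, □(r ∧ ¬q ∨ p) is T. ✓
4: q is T, □(r ∧ ¬q ∨ p) is F. ✗
5: q is T, □(r ∧ ¬q ∨ p) is F. ✗
That's 2 of 5 worlds, so 2/5.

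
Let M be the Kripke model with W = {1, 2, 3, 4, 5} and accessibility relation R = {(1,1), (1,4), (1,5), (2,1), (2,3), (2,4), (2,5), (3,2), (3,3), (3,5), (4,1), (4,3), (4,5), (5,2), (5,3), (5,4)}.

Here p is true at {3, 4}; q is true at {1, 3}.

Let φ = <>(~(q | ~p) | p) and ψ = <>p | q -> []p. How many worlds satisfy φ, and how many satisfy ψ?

5 and 0

For <>(~(q | ~p) | p):
1: successors {1, 4, 5}; ~(q | ~p) | p there: 1:F, 4:T, 5:F. ✓
2: successors {1, 3, 4, 5}; ~(q | ~p) | p there: 1:F, 3:T, 4:T, 5:F. ✓
3: successors {2, 3, 5}; ~(q | ~p) | p there: 2:F, 3:T, 5:F. ✓
4: successors {1, 3, 5}; ~(q | ~p) | p there: 1:F, 3:T, 5:F. ✓
5: successors {2, 3, 4}; ~(q | ~p) | p there: 2:F, 3:T, 4:T. ✓
— 5 worlds.
For <>p | q -> []p:
1: <>p | q is T, []p is F. ✗
2: <>p | q is T, []p is F. ✗
3: <>p | q is T, []p is F. ✗
4: <>p | q is T, []p is F. ✗
5: <>p | q is T, []p is F. ✗
— 0 worlds.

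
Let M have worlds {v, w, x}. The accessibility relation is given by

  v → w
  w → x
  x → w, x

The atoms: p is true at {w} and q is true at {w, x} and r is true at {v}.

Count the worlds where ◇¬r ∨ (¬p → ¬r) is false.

v: ◇¬r is T, ¬p → ¬r is F. ✓
w: ◇¬r is T, ¬p → ¬r is T. ✓
x: ◇¬r is T, ¬p → ¬r is T. ✓
Satisfying worlds: {v, w, x}.
So ◇¬r ∨ (¬p → ¬r) fails at the other 0 worlds.

0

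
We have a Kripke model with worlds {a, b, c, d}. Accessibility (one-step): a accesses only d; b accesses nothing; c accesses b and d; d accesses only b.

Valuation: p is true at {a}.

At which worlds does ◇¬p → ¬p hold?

a: ◇¬p is T, ¬p is F. ✗
b: ◇¬p is F, ¬p is T. ✓
c: ◇¬p is T, ¬p is T. ✓
d: ◇¬p is T, ¬p is T. ✓

{b, c, d}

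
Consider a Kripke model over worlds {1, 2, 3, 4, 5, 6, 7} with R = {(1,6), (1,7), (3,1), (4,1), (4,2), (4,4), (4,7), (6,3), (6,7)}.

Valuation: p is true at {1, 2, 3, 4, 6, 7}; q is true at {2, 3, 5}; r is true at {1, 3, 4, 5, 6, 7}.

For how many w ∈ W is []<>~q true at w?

4

1: successors {6, 7}; <>~q there: 6:T, 7:F. ✗
2: no successors, so []<>~q holds vacuously. ✓
3: successors {1}; <>~q there: 1:T. ✓
4: successors {1, 2, 4, 7}; <>~q there: 1:T, 2:F, 4:T, 7:F. ✗
5: no successors, so []<>~q holds vacuously. ✓
6: successors {3, 7}; <>~q there: 3:T, 7:F. ✗
7: no successors, so []<>~q holds vacuously. ✓
Satisfying worlds: {2, 3, 5, 7}.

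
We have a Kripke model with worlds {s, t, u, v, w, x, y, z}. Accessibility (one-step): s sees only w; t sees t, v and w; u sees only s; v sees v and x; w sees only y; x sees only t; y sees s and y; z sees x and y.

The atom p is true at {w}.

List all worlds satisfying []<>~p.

s: successors {w}; <>~p there: w:T. ✓
t: successors {t, v, w}; <>~p there: t:T, v:T, w:T. ✓
u: successors {s}; <>~p there: s:F. ✗
v: successors {v, x}; <>~p there: v:T, x:T. ✓
w: successors {y}; <>~p there: y:T. ✓
x: successors {t}; <>~p there: t:T. ✓
y: successors {s, y}; <>~p there: s:F, y:T. ✗
z: successors {x, y}; <>~p there: x:T, y:T. ✓

{s, t, v, w, x, z}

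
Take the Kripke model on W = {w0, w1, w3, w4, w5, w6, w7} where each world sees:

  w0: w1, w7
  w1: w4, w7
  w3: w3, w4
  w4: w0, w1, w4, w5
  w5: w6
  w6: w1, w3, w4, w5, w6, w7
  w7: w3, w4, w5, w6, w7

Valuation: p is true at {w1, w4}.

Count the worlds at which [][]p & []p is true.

0

w0: [][]p is F, []p is F. ✗
w1: [][]p is F, []p is F. ✗
w3: [][]p is F, []p is F. ✗
w4: [][]p is F, []p is F. ✗
w5: [][]p is F, []p is F. ✗
w6: [][]p is F, []p is F. ✗
w7: [][]p is F, []p is F. ✗
Satisfying worlds: ∅.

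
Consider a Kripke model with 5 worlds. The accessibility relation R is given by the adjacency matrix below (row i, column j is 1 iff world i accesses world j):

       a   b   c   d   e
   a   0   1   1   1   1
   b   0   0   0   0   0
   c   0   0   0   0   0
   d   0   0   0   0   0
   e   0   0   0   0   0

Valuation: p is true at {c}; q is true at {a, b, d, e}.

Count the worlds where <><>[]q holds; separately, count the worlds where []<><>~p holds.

0 and 4

For <><>[]q:
a: successors {b, c, d, e}; <>[]q there: b:F, c:F, d:F, e:F. ✗
b: no successors, so <><>[]q fails. ✗
c: no successors, so <><>[]q fails. ✗
d: no successors, so <><>[]q fails. ✗
e: no successors, so <><>[]q fails. ✗
— 0 worlds.
For []<><>~p:
a: successors {b, c, d, e}; <><>~p there: b:F, c:F, d:F, e:F. ✗
b: no successors, so []<><>~p holds vacuously. ✓
c: no successors, so []<><>~p holds vacuously. ✓
d: no successors, so []<><>~p holds vacuously. ✓
e: no successors, so []<><>~p holds vacuously. ✓
— 4 worlds.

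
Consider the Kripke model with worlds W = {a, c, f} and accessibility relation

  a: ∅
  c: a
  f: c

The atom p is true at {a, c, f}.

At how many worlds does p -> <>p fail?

1

a: p is T, <>p is F. ✗
c: p is T, <>p is T. ✓
f: p is T, <>p is T. ✓
Satisfying worlds: {c, f}.
So p -> <>p fails at the other 1 world.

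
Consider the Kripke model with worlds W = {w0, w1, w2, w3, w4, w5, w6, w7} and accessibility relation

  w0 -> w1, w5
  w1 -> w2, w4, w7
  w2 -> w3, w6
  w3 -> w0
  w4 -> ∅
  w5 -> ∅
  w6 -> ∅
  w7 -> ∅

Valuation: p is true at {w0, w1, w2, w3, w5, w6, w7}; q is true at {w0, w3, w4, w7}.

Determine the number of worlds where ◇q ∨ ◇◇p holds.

w0: ◇q is F, ◇◇p is T. ✓
w1: ◇q is T, ◇◇p is T. ✓
w2: ◇q is T, ◇◇p is T. ✓
w3: ◇q is T, ◇◇p is T. ✓
w4: ◇q is F, ◇◇p is F. ✗
w5: ◇q is F, ◇◇p is F. ✗
w6: ◇q is F, ◇◇p is F. ✗
w7: ◇q is F, ◇◇p is F. ✗
Satisfying worlds: {w0, w1, w2, w3}.

4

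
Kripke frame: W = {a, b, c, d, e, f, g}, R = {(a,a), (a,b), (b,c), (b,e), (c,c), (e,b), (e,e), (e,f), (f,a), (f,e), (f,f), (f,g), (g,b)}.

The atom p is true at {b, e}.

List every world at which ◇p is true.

{a, b, e, f, g}

a: successors {a, b}; p there: a:F, b:T. ✓
b: successors {c, e}; p there: c:F, e:T. ✓
c: successors {c}; p there: c:F. ✗
d: no successors, so ◇p fails. ✗
e: successors {b, e, f}; p there: b:T, e:T, f:F. ✓
f: successors {a, e, f, g}; p there: a:F, e:T, f:F, g:F. ✓
g: successors {b}; p there: b:T. ✓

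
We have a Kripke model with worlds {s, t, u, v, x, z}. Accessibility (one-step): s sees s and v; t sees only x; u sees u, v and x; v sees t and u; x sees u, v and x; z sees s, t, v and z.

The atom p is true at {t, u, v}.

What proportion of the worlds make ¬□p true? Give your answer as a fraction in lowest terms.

s: □p is F. ✓
t: □p is F. ✓
u: □p is F. ✓
v: □p is T. ✗
x: □p is F. ✓
z: □p is F. ✓
That's 5 of 6 worlds, so 5/6.

5/6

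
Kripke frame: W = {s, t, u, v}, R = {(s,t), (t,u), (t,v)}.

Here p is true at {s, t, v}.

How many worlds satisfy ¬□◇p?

1

s: □◇p is T. ✗
t: □◇p is F. ✓
u: □◇p is T. ✗
v: □◇p is T. ✗
Satisfying worlds: {t}.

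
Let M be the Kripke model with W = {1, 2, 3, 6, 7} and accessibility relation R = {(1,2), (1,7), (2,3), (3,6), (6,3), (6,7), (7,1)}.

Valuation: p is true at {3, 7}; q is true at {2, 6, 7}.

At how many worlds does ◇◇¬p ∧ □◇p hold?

1: ◇◇¬p is T, □◇p is F. ✗
2: ◇◇¬p is T, □◇p is F. ✗
3: ◇◇¬p is F, □◇p is T. ✗
6: ◇◇¬p is T, □◇p is F. ✗
7: ◇◇¬p is T, □◇p is T. ✓
Satisfying worlds: {7}.

1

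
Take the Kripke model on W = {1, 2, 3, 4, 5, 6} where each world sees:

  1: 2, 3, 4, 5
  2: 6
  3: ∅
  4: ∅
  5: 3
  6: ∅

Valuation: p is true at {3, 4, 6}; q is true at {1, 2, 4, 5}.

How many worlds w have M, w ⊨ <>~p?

1: successors {2, 3, 4, 5}; ~p there: 2:T, 3:F, 4:F, 5:T. ✓
2: successors {6}; ~p there: 6:F. ✗
3: no successors, so <>~p fails. ✗
4: no successors, so <>~p fails. ✗
5: successors {3}; ~p there: 3:F. ✗
6: no successors, so <>~p fails. ✗
Satisfying worlds: {1}.

1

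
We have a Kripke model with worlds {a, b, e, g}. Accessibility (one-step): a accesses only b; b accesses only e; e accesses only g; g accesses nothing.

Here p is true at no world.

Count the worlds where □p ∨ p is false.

3

a: □p is F, p is F. ✗
b: □p is F, p is F. ✗
e: □p is F, p is F. ✗
g: □p is T, p is F. ✓
Satisfying worlds: {g}.
So □p ∨ p fails at the other 3 worlds.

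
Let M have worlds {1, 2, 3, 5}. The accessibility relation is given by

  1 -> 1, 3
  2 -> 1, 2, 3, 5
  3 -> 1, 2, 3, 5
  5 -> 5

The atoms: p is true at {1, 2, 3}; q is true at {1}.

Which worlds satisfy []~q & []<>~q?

{5}

1: []~q is F, []<>~q is T. ✗
2: []~q is F, []<>~q is T. ✗
3: []~q is F, []<>~q is T. ✗
5: []~q is T, []<>~q is T. ✓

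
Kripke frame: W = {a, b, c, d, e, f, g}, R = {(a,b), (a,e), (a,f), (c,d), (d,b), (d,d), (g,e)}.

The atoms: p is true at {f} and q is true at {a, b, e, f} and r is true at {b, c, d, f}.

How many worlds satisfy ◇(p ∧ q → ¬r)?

a: successors {b, e, f}; p ∧ q → ¬r there: b:T, e:T, f:F. ✓
b: no successors, so ◇(p ∧ q → ¬r) fails. ✗
c: successors {d}; p ∧ q → ¬r there: d:T. ✓
d: successors {b, d}; p ∧ q → ¬r there: b:T, d:T. ✓
e: no successors, so ◇(p ∧ q → ¬r) fails. ✗
f: no successors, so ◇(p ∧ q → ¬r) fails. ✗
g: successors {e}; p ∧ q → ¬r there: e:T. ✓
Satisfying worlds: {a, c, d, g}.

4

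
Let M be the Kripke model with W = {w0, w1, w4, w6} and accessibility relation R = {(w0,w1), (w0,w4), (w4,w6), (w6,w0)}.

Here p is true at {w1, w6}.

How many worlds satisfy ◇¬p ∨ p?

w0: ◇¬p is T, p is F. ✓
w1: ◇¬p is F, p is T. ✓
w4: ◇¬p is F, p is F. ✗
w6: ◇¬p is T, p is T. ✓
Satisfying worlds: {w0, w1, w6}.

3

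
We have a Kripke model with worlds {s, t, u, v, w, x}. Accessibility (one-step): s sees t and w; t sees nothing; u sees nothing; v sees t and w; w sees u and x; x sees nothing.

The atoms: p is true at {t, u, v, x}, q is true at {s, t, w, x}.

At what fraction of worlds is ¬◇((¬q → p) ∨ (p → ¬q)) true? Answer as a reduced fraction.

1/2

s: ◇((¬q → p) ∨ (p → ¬q)) is T. ✗
t: ◇((¬q → p) ∨ (p → ¬q)) is F. ✓
u: ◇((¬q → p) ∨ (p → ¬q)) is F. ✓
v: ◇((¬q → p) ∨ (p → ¬q)) is T. ✗
w: ◇((¬q → p) ∨ (p → ¬q)) is T. ✗
x: ◇((¬q → p) ∨ (p → ¬q)) is F. ✓
That's 3 of 6 worlds, so 3/6 = 1/2.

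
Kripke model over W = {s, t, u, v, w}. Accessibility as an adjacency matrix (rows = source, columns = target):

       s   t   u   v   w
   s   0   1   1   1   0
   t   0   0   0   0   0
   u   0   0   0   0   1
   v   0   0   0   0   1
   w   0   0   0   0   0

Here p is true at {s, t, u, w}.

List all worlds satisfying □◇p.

{t, w}

s: successors {t, u, v}; ◇p there: t:F, u:T, v:T. ✗
t: no successors, so □◇p holds vacuously. ✓
u: successors {w}; ◇p there: w:F. ✗
v: successors {w}; ◇p there: w:F. ✗
w: no successors, so □◇p holds vacuously. ✓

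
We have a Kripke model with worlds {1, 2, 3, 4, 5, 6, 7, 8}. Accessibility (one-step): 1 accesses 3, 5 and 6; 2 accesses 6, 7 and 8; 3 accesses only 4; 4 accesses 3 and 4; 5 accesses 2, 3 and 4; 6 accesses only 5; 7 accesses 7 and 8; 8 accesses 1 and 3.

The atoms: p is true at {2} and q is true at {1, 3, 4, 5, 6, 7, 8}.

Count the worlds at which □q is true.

7

1: successors {3, 5, 6}; q there: 3:T, 5:T, 6:T. ✓
2: successors {6, 7, 8}; q there: 6:T, 7:T, 8:T. ✓
3: successors {4}; q there: 4:T. ✓
4: successors {3, 4}; q there: 3:T, 4:T. ✓
5: successors {2, 3, 4}; q there: 2:F, 3:T, 4:T. ✗
6: successors {5}; q there: 5:T. ✓
7: successors {7, 8}; q there: 7:T, 8:T. ✓
8: successors {1, 3}; q there: 1:T, 3:T. ✓
Satisfying worlds: {1, 2, 3, 4, 6, 7, 8}.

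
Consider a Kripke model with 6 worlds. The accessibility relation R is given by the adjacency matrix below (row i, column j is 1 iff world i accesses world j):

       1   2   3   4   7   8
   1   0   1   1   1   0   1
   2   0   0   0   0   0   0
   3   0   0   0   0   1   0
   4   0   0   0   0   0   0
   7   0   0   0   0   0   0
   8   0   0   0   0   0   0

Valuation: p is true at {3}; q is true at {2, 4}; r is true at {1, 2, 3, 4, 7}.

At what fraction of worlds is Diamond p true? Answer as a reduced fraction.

1: successors {2, 3, 4, 8}; p there: 2:F, 3:T, 4:F, 8:F. ✓
2: no successors, so Diamond p fails. ✗
3: successors {7}; p there: 7:F. ✗
4: no successors, so Diamond p fails. ✗
7: no successors, so Diamond p fails. ✗
8: no successors, so Diamond p fails. ✗
That's 1 of 6 worlds, so 1/6.

1/6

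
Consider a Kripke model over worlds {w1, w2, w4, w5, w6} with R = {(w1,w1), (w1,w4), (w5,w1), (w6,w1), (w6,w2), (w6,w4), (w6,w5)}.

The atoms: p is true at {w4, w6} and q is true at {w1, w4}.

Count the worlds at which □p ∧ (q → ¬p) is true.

w1: □p is F, q → ¬p is T. ✗
w2: □p is T, q → ¬p is T. ✓
w4: □p is T, q → ¬p is F. ✗
w5: □p is F, q → ¬p is T. ✗
w6: □p is F, q → ¬p is T. ✗
Satisfying worlds: {w2}.

1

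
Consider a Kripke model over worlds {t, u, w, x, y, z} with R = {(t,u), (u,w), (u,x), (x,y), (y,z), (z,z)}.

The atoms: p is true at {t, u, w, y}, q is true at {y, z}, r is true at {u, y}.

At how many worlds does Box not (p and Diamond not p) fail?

t: successors {u}; not (p and Diamond not p) there: u:F. ✗
u: successors {w, x}; not (p and Diamond not p) there: w:T, x:T. ✓
w: no successors, so Box not (p and Diamond not p) holds vacuously. ✓
x: successors {y}; not (p and Diamond not p) there: y:F. ✗
y: successors {z}; not (p and Diamond not p) there: z:T. ✓
z: successors {z}; not (p and Diamond not p) there: z:T. ✓
Satisfying worlds: {u, w, y, z}.
So Box not (p and Diamond not p) fails at the other 2 worlds.

2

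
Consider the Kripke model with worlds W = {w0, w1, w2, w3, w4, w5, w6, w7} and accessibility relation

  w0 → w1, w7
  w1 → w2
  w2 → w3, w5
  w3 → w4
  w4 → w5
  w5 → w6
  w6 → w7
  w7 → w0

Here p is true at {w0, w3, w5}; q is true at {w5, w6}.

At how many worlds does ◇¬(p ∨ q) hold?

w0: successors {w1, w7}; ¬(p ∨ q) there: w1:T, w7:T. ✓
w1: successors {w2}; ¬(p ∨ q) there: w2:T. ✓
w2: successors {w3, w5}; ¬(p ∨ q) there: w3:F, w5:F. ✗
w3: successors {w4}; ¬(p ∨ q) there: w4:T. ✓
w4: successors {w5}; ¬(p ∨ q) there: w5:F. ✗
w5: successors {w6}; ¬(p ∨ q) there: w6:F. ✗
w6: successors {w7}; ¬(p ∨ q) there: w7:T. ✓
w7: successors {w0}; ¬(p ∨ q) there: w0:F. ✗
Satisfying worlds: {w0, w1, w3, w6}.

4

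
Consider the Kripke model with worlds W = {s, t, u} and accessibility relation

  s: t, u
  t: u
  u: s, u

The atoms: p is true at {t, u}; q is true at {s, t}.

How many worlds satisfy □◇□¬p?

0

s: successors {t, u}; ◇□¬p there: t:F, u:F. ✗
t: successors {u}; ◇□¬p there: u:F. ✗
u: successors {s, u}; ◇□¬p there: s:F, u:F. ✗
Satisfying worlds: ∅.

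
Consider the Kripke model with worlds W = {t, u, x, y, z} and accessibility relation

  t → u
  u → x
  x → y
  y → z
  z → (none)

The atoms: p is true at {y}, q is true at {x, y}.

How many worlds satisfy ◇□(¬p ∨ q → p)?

t: successors {u}; □(¬p ∨ q → p) there: u:F. ✗
u: successors {x}; □(¬p ∨ q → p) there: x:T. ✓
x: successors {y}; □(¬p ∨ q → p) there: y:F. ✗
y: successors {z}; □(¬p ∨ q → p) there: z:T. ✓
z: no successors, so ◇□(¬p ∨ q → p) fails. ✗
Satisfying worlds: {u, y}.

2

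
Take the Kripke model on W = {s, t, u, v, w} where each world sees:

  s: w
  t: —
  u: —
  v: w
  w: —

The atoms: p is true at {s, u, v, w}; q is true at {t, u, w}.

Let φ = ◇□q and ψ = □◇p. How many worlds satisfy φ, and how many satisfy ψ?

2 and 3

For ◇□q:
s: successors {w}; □q there: w:T. ✓
t: no successors, so ◇□q fails. ✗
u: no successors, so ◇□q fails. ✗
v: successors {w}; □q there: w:T. ✓
w: no successors, so ◇□q fails. ✗
— 2 worlds.
For □◇p:
s: successors {w}; ◇p there: w:F. ✗
t: no successors, so □◇p holds vacuously. ✓
u: no successors, so □◇p holds vacuously. ✓
v: successors {w}; ◇p there: w:F. ✗
w: no successors, so □◇p holds vacuously. ✓
— 3 worlds.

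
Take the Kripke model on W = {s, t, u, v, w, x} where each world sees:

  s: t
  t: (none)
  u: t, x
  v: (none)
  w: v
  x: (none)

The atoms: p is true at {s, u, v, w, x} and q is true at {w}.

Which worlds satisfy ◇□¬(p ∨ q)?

s: successors {t}; □¬(p ∨ q) there: t:T. ✓
t: no successors, so ◇□¬(p ∨ q) fails. ✗
u: successors {t, x}; □¬(p ∨ q) there: t:T, x:T. ✓
v: no successors, so ◇□¬(p ∨ q) fails. ✗
w: successors {v}; □¬(p ∨ q) there: v:T. ✓
x: no successors, so ◇□¬(p ∨ q) fails. ✗

{s, u, w}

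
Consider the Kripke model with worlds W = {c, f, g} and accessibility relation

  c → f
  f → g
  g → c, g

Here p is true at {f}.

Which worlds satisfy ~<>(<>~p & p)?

c: <>(<>~p & p) is T. ✗
f: <>(<>~p & p) is F. ✓
g: <>(<>~p & p) is F. ✓

{f, g}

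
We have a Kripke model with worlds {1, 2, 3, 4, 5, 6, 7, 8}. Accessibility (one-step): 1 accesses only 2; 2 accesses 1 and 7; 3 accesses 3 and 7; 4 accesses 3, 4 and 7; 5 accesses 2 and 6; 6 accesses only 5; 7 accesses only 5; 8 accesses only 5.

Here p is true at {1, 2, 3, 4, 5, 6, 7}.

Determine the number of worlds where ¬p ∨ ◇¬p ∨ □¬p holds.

1: ¬p ∨ ◇¬p is F, □¬p is F. ✗
2: ¬p ∨ ◇¬p is F, □¬p is F. ✗
3: ¬p ∨ ◇¬p is F, □¬p is F. ✗
4: ¬p ∨ ◇¬p is F, □¬p is F. ✗
5: ¬p ∨ ◇¬p is F, □¬p is F. ✗
6: ¬p ∨ ◇¬p is F, □¬p is F. ✗
7: ¬p ∨ ◇¬p is F, □¬p is F. ✗
8: ¬p ∨ ◇¬p is T, □¬p is F. ✓
Satisfying worlds: {8}.

1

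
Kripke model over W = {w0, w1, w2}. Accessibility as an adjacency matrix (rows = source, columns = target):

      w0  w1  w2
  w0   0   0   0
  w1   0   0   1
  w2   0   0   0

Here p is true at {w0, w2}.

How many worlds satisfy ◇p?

w0: no successors, so ◇p fails. ✗
w1: successors {w2}; p there: w2:T. ✓
w2: no successors, so ◇p fails. ✗
Satisfying worlds: {w1}.

1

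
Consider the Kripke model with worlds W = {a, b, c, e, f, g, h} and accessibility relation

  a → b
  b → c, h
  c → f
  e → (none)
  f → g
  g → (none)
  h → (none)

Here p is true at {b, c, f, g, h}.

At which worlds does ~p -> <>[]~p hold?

{b, c, f, g, h}

a: ~p is T, <>[]~p is F. ✗
b: ~p is F, <>[]~p is T. ✓
c: ~p is F, <>[]~p is F. ✓
e: ~p is T, <>[]~p is F. ✗
f: ~p is F, <>[]~p is T. ✓
g: ~p is F, <>[]~p is F. ✓
h: ~p is F, <>[]~p is F. ✓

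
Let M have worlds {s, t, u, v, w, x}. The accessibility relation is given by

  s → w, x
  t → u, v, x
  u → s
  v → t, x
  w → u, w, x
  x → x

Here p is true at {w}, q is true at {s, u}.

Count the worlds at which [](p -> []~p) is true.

s: successors {w, x}; p -> []~p there: w:F, x:T. ✗
t: successors {u, v, x}; p -> []~p there: u:T, v:T, x:T. ✓
u: successors {s}; p -> []~p there: s:T. ✓
v: successors {t, x}; p -> []~p there: t:T, x:T. ✓
w: successors {u, w, x}; p -> []~p there: u:T, w:F, x:T. ✗
x: successors {x}; p -> []~p there: x:T. ✓
Satisfying worlds: {t, u, v, x}.

4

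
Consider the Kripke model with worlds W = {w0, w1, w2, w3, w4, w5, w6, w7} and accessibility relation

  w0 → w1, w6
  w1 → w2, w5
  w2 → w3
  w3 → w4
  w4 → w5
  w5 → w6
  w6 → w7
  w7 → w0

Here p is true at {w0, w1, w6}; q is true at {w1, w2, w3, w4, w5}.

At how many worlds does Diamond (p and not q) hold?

3

w0: successors {w1, w6}; p and not q there: w1:F, w6:T. ✓
w1: successors {w2, w5}; p and not q there: w2:F, w5:F. ✗
w2: successors {w3}; p and not q there: w3:F. ✗
w3: successors {w4}; p and not q there: w4:F. ✗
w4: successors {w5}; p and not q there: w5:F. ✗
w5: successors {w6}; p and not q there: w6:T. ✓
w6: successors {w7}; p and not q there: w7:F. ✗
w7: successors {w0}; p and not q there: w0:T. ✓
Satisfying worlds: {w0, w5, w7}.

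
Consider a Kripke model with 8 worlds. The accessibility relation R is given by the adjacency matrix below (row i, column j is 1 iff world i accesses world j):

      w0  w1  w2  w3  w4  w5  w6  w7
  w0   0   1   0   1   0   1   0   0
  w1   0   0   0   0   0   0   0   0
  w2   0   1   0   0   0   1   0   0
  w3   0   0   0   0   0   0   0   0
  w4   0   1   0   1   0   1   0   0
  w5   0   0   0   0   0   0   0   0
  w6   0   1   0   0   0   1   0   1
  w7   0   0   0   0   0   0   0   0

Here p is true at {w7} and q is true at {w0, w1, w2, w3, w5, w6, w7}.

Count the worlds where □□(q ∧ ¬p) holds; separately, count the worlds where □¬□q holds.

8 and 4

For □□(q ∧ ¬p):
w0: successors {w1, w3, w5}; □(q ∧ ¬p) there: w1:T, w3:T, w5:T. ✓
w1: no successors, so □□(q ∧ ¬p) holds vacuously. ✓
w2: successors {w1, w5}; □(q ∧ ¬p) there: w1:T, w5:T. ✓
w3: no successors, so □□(q ∧ ¬p) holds vacuously. ✓
w4: successors {w1, w3, w5}; □(q ∧ ¬p) there: w1:T, w3:T, w5:T. ✓
w5: no successors, so □□(q ∧ ¬p) holds vacuously. ✓
w6: successors {w1, w5, w7}; □(q ∧ ¬p) there: w1:T, w5:T, w7:T. ✓
w7: no successors, so □□(q ∧ ¬p) holds vacuously. ✓
— 8 worlds.
For □¬□q:
w0: successors {w1, w3, w5}; ¬□q there: w1:F, w3:F, w5:F. ✗
w1: no successors, so □¬□q holds vacuously. ✓
w2: successors {w1, w5}; ¬□q there: w1:F, w5:F. ✗
w3: no successors, so □¬□q holds vacuously. ✓
w4: successors {w1, w3, w5}; ¬□q there: w1:F, w3:F, w5:F. ✗
w5: no successors, so □¬□q holds vacuously. ✓
w6: successors {w1, w5, w7}; ¬□q there: w1:F, w5:F, w7:F. ✗
w7: no successors, so □¬□q holds vacuously. ✓
— 4 worlds.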